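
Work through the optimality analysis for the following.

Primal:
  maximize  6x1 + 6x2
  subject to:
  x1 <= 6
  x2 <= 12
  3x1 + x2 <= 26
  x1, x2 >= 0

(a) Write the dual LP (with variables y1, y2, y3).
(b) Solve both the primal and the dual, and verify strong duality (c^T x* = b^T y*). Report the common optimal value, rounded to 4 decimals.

The standard primal-dual pair for 'max c^T x s.t. A x <= b, x >= 0' is:
  Dual:  min b^T y  s.t.  A^T y >= c,  y >= 0.

So the dual LP is:
  minimize  6y1 + 12y2 + 26y3
  subject to:
    y1 + 3y3 >= 6
    y2 + y3 >= 6
    y1, y2, y3 >= 0

Solving the primal: x* = (4.6667, 12).
  primal value c^T x* = 100.
Solving the dual: y* = (0, 4, 2).
  dual value b^T y* = 100.
Strong duality: c^T x* = b^T y*. Confirmed.

100


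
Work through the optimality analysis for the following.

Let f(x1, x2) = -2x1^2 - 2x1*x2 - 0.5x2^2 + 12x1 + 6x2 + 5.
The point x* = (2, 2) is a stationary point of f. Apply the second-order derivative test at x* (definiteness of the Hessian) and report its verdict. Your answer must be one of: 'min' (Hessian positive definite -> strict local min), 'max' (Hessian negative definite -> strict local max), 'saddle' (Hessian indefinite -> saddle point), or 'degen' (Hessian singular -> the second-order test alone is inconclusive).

Compute the Hessian H = grad^2 f:
  H = [[-4, -2], [-2, -1]]
Verify stationarity: grad f(x*) = H x* + g = (0, 0).
Eigenvalues of H: -5, 0.
H has a zero eigenvalue (singular; negative semidefinite but not definite), so H is neither positive definite, negative definite, nor indefinite. The second-order test alone is inconclusive -> degen.
(Indeed, f is constant along the null direction of H through x*, so x* is not a strict local extremum.)

degen


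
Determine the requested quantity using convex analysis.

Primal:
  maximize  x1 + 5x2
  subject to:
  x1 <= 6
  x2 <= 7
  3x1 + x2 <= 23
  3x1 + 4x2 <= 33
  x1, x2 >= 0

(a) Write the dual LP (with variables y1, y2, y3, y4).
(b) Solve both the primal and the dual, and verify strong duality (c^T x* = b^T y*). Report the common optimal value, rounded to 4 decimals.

The standard primal-dual pair for 'max c^T x s.t. A x <= b, x >= 0' is:
  Dual:  min b^T y  s.t.  A^T y >= c,  y >= 0.

So the dual LP is:
  minimize  6y1 + 7y2 + 23y3 + 33y4
  subject to:
    y1 + 3y3 + 3y4 >= 1
    y2 + y3 + 4y4 >= 5
    y1, y2, y3, y4 >= 0

Solving the primal: x* = (1.6667, 7).
  primal value c^T x* = 36.6667.
Solving the dual: y* = (0, 3.6667, 0, 0.3333).
  dual value b^T y* = 36.6667.
Strong duality: c^T x* = b^T y*. Confirmed.

36.6667


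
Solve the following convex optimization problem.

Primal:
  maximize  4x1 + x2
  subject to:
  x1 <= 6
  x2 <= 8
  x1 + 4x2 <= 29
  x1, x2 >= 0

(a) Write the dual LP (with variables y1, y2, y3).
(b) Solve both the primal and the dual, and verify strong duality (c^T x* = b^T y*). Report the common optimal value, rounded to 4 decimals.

The standard primal-dual pair for 'max c^T x s.t. A x <= b, x >= 0' is:
  Dual:  min b^T y  s.t.  A^T y >= c,  y >= 0.

So the dual LP is:
  minimize  6y1 + 8y2 + 29y3
  subject to:
    y1 + y3 >= 4
    y2 + 4y3 >= 1
    y1, y2, y3 >= 0

Solving the primal: x* = (6, 5.75).
  primal value c^T x* = 29.75.
Solving the dual: y* = (3.75, 0, 0.25).
  dual value b^T y* = 29.75.
Strong duality: c^T x* = b^T y*. Confirmed.

29.75


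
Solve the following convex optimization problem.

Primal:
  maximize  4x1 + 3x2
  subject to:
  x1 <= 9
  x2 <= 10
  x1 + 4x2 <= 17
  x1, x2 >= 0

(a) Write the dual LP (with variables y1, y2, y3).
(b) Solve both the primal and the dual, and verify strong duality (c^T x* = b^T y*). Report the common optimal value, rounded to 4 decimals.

The standard primal-dual pair for 'max c^T x s.t. A x <= b, x >= 0' is:
  Dual:  min b^T y  s.t.  A^T y >= c,  y >= 0.

So the dual LP is:
  minimize  9y1 + 10y2 + 17y3
  subject to:
    y1 + y3 >= 4
    y2 + 4y3 >= 3
    y1, y2, y3 >= 0

Solving the primal: x* = (9, 2).
  primal value c^T x* = 42.
Solving the dual: y* = (3.25, 0, 0.75).
  dual value b^T y* = 42.
Strong duality: c^T x* = b^T y*. Confirmed.

42


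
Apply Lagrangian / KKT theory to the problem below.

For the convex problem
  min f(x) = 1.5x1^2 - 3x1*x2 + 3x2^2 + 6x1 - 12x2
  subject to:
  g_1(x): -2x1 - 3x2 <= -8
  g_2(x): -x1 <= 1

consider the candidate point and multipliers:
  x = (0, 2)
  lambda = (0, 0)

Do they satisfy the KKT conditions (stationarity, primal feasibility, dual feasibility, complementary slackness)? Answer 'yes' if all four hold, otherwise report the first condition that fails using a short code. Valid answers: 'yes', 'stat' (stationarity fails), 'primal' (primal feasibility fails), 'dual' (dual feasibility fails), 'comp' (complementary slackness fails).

Gradient of f: grad f(x) = Q x + c = (0, 0)
Constraint values g_i(x) = a_i^T x - b_i:
  g_1((0, 2)) = 2
  g_2((0, 2)) = -1
Stationarity residual: grad f(x) + sum_i lambda_i a_i = (0, 0)
  -> stationarity OK
Primal feasibility (all g_i <= 0): FAILS
Dual feasibility (all lambda_i >= 0): OK
Complementary slackness (lambda_i * g_i(x) = 0 for all i): OK

Verdict: the first failing condition is primal_feasibility -> primal.

primal


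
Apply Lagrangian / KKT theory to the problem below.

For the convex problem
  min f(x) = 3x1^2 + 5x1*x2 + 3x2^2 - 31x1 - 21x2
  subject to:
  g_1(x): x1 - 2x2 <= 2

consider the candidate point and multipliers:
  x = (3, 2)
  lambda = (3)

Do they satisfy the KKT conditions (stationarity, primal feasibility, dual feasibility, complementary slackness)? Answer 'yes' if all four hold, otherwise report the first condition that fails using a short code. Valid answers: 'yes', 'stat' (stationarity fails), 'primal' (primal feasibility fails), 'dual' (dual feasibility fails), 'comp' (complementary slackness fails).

Gradient of f: grad f(x) = Q x + c = (-3, 6)
Constraint values g_i(x) = a_i^T x - b_i:
  g_1((3, 2)) = -3
Stationarity residual: grad f(x) + sum_i lambda_i a_i = (0, 0)
  -> stationarity OK
Primal feasibility (all g_i <= 0): OK
Dual feasibility (all lambda_i >= 0): OK
Complementary slackness (lambda_i * g_i(x) = 0 for all i): FAILS

Verdict: the first failing condition is complementary_slackness -> comp.

comp


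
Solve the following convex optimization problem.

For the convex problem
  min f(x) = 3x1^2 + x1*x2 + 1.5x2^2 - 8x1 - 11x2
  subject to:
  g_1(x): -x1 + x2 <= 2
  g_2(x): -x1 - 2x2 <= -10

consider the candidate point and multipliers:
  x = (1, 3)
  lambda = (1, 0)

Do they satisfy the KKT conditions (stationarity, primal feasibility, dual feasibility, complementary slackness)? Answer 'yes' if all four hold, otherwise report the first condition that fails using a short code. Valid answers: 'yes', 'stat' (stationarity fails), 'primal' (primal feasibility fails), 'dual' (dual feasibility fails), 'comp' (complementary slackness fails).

Gradient of f: grad f(x) = Q x + c = (1, -1)
Constraint values g_i(x) = a_i^T x - b_i:
  g_1((1, 3)) = 0
  g_2((1, 3)) = 3
Stationarity residual: grad f(x) + sum_i lambda_i a_i = (0, 0)
  -> stationarity OK
Primal feasibility (all g_i <= 0): FAILS
Dual feasibility (all lambda_i >= 0): OK
Complementary slackness (lambda_i * g_i(x) = 0 for all i): OK

Verdict: the first failing condition is primal_feasibility -> primal.

primal


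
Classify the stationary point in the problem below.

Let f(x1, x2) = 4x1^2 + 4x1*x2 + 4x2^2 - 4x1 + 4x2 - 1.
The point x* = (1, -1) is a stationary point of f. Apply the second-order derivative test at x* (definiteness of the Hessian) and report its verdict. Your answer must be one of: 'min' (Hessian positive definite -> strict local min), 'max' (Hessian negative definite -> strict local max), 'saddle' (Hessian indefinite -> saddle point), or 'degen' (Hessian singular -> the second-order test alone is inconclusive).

Compute the Hessian H = grad^2 f:
  H = [[8, 4], [4, 8]]
Verify stationarity: grad f(x*) = H x* + g = (0, 0).
Eigenvalues of H: 4, 12.
Both eigenvalues > 0, so H is positive definite -> x* is a strict local min.

min


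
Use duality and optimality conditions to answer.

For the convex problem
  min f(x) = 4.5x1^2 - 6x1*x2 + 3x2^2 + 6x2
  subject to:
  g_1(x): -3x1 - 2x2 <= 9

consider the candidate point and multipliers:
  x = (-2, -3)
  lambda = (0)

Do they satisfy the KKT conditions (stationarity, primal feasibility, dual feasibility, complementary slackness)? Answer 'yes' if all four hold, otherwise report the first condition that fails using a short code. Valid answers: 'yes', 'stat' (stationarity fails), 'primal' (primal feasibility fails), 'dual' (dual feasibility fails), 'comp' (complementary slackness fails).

Gradient of f: grad f(x) = Q x + c = (0, 0)
Constraint values g_i(x) = a_i^T x - b_i:
  g_1((-2, -3)) = 3
Stationarity residual: grad f(x) + sum_i lambda_i a_i = (0, 0)
  -> stationarity OK
Primal feasibility (all g_i <= 0): FAILS
Dual feasibility (all lambda_i >= 0): OK
Complementary slackness (lambda_i * g_i(x) = 0 for all i): OK

Verdict: the first failing condition is primal_feasibility -> primal.

primal


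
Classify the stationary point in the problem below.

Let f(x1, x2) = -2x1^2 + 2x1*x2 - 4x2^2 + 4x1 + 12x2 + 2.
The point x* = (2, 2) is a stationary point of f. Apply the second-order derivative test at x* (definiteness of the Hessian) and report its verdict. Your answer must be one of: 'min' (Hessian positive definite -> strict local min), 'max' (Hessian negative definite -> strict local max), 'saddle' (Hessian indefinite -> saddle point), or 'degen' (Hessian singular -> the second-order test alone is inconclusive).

Compute the Hessian H = grad^2 f:
  H = [[-4, 2], [2, -8]]
Verify stationarity: grad f(x*) = H x* + g = (0, 0).
Eigenvalues of H: -8.8284, -3.1716.
Both eigenvalues < 0, so H is negative definite -> x* is a strict local max.

max


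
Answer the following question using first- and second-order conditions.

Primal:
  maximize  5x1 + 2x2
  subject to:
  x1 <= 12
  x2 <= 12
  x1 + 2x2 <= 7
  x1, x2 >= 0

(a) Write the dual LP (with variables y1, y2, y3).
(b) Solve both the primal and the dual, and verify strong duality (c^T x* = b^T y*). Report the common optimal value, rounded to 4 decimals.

The standard primal-dual pair for 'max c^T x s.t. A x <= b, x >= 0' is:
  Dual:  min b^T y  s.t.  A^T y >= c,  y >= 0.

So the dual LP is:
  minimize  12y1 + 12y2 + 7y3
  subject to:
    y1 + y3 >= 5
    y2 + 2y3 >= 2
    y1, y2, y3 >= 0

Solving the primal: x* = (7, 0).
  primal value c^T x* = 35.
Solving the dual: y* = (0, 0, 5).
  dual value b^T y* = 35.
Strong duality: c^T x* = b^T y*. Confirmed.

35


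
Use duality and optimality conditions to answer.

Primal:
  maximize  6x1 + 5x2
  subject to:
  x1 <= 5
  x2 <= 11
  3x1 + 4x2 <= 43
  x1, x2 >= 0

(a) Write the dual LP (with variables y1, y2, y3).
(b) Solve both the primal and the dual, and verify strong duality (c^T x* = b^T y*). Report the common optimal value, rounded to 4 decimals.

The standard primal-dual pair for 'max c^T x s.t. A x <= b, x >= 0' is:
  Dual:  min b^T y  s.t.  A^T y >= c,  y >= 0.

So the dual LP is:
  minimize  5y1 + 11y2 + 43y3
  subject to:
    y1 + 3y3 >= 6
    y2 + 4y3 >= 5
    y1, y2, y3 >= 0

Solving the primal: x* = (5, 7).
  primal value c^T x* = 65.
Solving the dual: y* = (2.25, 0, 1.25).
  dual value b^T y* = 65.
Strong duality: c^T x* = b^T y*. Confirmed.

65


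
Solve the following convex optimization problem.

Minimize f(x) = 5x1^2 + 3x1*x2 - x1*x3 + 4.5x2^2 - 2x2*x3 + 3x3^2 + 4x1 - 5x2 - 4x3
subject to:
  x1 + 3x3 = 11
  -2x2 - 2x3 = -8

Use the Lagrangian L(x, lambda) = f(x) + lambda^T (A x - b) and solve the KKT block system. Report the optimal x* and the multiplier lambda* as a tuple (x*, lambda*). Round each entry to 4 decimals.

Form the Lagrangian:
  L(x, lambda) = (1/2) x^T Q x + c^T x + lambda^T (A x - b)
Stationarity (grad_x L = 0): Q x + c + A^T lambda = 0.
Primal feasibility: A x = b.

This gives the KKT block system:
  [ Q   A^T ] [ x     ]   [-c ]
  [ A    0  ] [ lambda ] = [ b ]

Solving the linear system:
  x*      = (0.5113, 0.5038, 3.4962)
  lambda* = (-7.1278, -2.9624)
  f(x*)   = 20.1241

x* = (0.5113, 0.5038, 3.4962), lambda* = (-7.1278, -2.9624)


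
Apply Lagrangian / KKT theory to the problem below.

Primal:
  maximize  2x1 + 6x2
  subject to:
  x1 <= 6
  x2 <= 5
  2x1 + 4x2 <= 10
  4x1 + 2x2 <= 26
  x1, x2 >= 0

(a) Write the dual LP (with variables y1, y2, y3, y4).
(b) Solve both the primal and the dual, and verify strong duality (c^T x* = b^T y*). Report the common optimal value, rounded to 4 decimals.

The standard primal-dual pair for 'max c^T x s.t. A x <= b, x >= 0' is:
  Dual:  min b^T y  s.t.  A^T y >= c,  y >= 0.

So the dual LP is:
  minimize  6y1 + 5y2 + 10y3 + 26y4
  subject to:
    y1 + 2y3 + 4y4 >= 2
    y2 + 4y3 + 2y4 >= 6
    y1, y2, y3, y4 >= 0

Solving the primal: x* = (0, 2.5).
  primal value c^T x* = 15.
Solving the dual: y* = (0, 0, 1.5, 0).
  dual value b^T y* = 15.
Strong duality: c^T x* = b^T y*. Confirmed.

15


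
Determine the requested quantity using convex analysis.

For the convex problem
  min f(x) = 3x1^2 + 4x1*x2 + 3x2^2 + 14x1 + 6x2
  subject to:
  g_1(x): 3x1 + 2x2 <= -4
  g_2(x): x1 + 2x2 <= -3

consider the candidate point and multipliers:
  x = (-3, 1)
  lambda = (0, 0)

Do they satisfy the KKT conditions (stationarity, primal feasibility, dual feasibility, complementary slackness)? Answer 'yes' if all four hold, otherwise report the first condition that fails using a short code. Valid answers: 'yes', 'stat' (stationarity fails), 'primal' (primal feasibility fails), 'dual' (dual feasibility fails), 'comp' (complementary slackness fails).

Gradient of f: grad f(x) = Q x + c = (0, 0)
Constraint values g_i(x) = a_i^T x - b_i:
  g_1((-3, 1)) = -3
  g_2((-3, 1)) = 2
Stationarity residual: grad f(x) + sum_i lambda_i a_i = (0, 0)
  -> stationarity OK
Primal feasibility (all g_i <= 0): FAILS
Dual feasibility (all lambda_i >= 0): OK
Complementary slackness (lambda_i * g_i(x) = 0 for all i): OK

Verdict: the first failing condition is primal_feasibility -> primal.

primal


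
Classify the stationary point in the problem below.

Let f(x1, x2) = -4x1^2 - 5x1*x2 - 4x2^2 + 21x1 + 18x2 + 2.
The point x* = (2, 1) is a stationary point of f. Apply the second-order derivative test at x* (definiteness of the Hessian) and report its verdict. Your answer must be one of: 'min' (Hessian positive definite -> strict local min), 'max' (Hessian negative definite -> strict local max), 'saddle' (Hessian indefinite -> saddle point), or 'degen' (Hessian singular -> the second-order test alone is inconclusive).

Compute the Hessian H = grad^2 f:
  H = [[-8, -5], [-5, -8]]
Verify stationarity: grad f(x*) = H x* + g = (0, 0).
Eigenvalues of H: -13, -3.
Both eigenvalues < 0, so H is negative definite -> x* is a strict local max.

max


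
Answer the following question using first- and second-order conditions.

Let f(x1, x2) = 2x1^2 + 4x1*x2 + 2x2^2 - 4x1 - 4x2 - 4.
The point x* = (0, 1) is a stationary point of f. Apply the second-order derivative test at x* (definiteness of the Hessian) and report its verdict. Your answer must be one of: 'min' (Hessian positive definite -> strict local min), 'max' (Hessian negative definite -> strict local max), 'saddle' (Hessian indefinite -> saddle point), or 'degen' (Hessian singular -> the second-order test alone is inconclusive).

Compute the Hessian H = grad^2 f:
  H = [[4, 4], [4, 4]]
Verify stationarity: grad f(x*) = H x* + g = (0, 0).
Eigenvalues of H: 0, 8.
H has a zero eigenvalue (singular; positive semidefinite but not definite), so H is neither positive definite, negative definite, nor indefinite. The second-order test alone is inconclusive -> degen.
(Indeed, f is constant along the null direction of H through x*, so x* is not a strict local extremum.)

degen


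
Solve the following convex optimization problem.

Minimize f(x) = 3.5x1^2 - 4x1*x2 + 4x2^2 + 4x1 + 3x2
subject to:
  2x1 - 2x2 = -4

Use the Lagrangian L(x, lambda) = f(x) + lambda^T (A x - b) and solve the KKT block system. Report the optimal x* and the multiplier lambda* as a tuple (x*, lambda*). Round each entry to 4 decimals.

Form the Lagrangian:
  L(x, lambda) = (1/2) x^T Q x + c^T x + lambda^T (A x - b)
Stationarity (grad_x L = 0): Q x + c + A^T lambda = 0.
Primal feasibility: A x = b.

This gives the KKT block system:
  [ Q   A^T ] [ x     ]   [-c ]
  [ A    0  ] [ lambda ] = [ b ]

Solving the linear system:
  x*      = (-2.1429, -0.1429)
  lambda* = (5.2143)
  f(x*)   = 5.9286

x* = (-2.1429, -0.1429), lambda* = (5.2143)


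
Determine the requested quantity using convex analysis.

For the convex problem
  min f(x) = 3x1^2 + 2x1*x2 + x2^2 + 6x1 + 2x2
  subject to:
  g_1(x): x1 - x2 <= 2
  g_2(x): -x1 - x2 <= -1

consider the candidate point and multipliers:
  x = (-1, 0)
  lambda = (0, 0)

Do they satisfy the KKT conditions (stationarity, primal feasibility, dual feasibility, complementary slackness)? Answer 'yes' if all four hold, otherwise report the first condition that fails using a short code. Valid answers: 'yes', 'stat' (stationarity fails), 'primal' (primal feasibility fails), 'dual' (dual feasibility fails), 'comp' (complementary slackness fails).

Gradient of f: grad f(x) = Q x + c = (0, 0)
Constraint values g_i(x) = a_i^T x - b_i:
  g_1((-1, 0)) = -3
  g_2((-1, 0)) = 2
Stationarity residual: grad f(x) + sum_i lambda_i a_i = (0, 0)
  -> stationarity OK
Primal feasibility (all g_i <= 0): FAILS
Dual feasibility (all lambda_i >= 0): OK
Complementary slackness (lambda_i * g_i(x) = 0 for all i): OK

Verdict: the first failing condition is primal_feasibility -> primal.

primal


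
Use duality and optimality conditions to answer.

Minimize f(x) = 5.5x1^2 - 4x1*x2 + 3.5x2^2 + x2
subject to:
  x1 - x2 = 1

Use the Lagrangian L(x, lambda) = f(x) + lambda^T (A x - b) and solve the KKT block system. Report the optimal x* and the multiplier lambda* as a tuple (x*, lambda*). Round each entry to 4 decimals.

Form the Lagrangian:
  L(x, lambda) = (1/2) x^T Q x + c^T x + lambda^T (A x - b)
Stationarity (grad_x L = 0): Q x + c + A^T lambda = 0.
Primal feasibility: A x = b.

This gives the KKT block system:
  [ Q   A^T ] [ x     ]   [-c ]
  [ A    0  ] [ lambda ] = [ b ]

Solving the linear system:
  x*      = (0.2, -0.8)
  lambda* = (-5.4)
  f(x*)   = 2.3

x* = (0.2, -0.8), lambda* = (-5.4)


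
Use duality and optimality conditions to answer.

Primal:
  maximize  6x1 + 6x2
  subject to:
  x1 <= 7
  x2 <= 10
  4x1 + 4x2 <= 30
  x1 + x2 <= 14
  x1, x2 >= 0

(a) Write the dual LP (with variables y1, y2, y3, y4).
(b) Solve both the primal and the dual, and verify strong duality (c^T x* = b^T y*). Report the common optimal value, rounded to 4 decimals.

The standard primal-dual pair for 'max c^T x s.t. A x <= b, x >= 0' is:
  Dual:  min b^T y  s.t.  A^T y >= c,  y >= 0.

So the dual LP is:
  minimize  7y1 + 10y2 + 30y3 + 14y4
  subject to:
    y1 + 4y3 + y4 >= 6
    y2 + 4y3 + y4 >= 6
    y1, y2, y3, y4 >= 0

Solving the primal: x* = (0, 7.5).
  primal value c^T x* = 45.
Solving the dual: y* = (0, 0, 1.5, 0).
  dual value b^T y* = 45.
Strong duality: c^T x* = b^T y*. Confirmed.

45


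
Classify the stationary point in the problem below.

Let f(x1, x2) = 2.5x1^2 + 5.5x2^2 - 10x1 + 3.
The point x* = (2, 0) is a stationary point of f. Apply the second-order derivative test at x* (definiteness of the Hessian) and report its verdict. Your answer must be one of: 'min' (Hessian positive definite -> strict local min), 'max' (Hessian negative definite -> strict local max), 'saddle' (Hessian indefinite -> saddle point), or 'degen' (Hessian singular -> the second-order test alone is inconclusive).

Compute the Hessian H = grad^2 f:
  H = [[5, 0], [0, 11]]
Verify stationarity: grad f(x*) = H x* + g = (0, 0).
Eigenvalues of H: 5, 11.
Both eigenvalues > 0, so H is positive definite -> x* is a strict local min.

min


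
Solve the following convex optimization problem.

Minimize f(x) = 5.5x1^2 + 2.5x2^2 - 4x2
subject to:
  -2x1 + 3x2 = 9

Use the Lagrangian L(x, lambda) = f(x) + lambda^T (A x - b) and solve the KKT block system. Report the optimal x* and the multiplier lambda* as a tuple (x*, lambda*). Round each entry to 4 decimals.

Form the Lagrangian:
  L(x, lambda) = (1/2) x^T Q x + c^T x + lambda^T (A x - b)
Stationarity (grad_x L = 0): Q x + c + A^T lambda = 0.
Primal feasibility: A x = b.

This gives the KKT block system:
  [ Q   A^T ] [ x     ]   [-c ]
  [ A    0  ] [ lambda ] = [ b ]

Solving the linear system:
  x*      = (-0.5546, 2.6303)
  lambda* = (-3.0504)
  f(x*)   = 8.4664

x* = (-0.5546, 2.6303), lambda* = (-3.0504)


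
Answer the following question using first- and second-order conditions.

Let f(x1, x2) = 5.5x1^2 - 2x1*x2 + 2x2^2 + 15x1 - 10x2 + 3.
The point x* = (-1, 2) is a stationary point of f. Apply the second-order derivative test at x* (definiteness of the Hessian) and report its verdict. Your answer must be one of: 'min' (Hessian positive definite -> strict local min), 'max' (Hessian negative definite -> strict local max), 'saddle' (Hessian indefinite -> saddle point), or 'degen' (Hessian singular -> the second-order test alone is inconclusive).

Compute the Hessian H = grad^2 f:
  H = [[11, -2], [-2, 4]]
Verify stationarity: grad f(x*) = H x* + g = (0, 0).
Eigenvalues of H: 3.4689, 11.5311.
Both eigenvalues > 0, so H is positive definite -> x* is a strict local min.

min


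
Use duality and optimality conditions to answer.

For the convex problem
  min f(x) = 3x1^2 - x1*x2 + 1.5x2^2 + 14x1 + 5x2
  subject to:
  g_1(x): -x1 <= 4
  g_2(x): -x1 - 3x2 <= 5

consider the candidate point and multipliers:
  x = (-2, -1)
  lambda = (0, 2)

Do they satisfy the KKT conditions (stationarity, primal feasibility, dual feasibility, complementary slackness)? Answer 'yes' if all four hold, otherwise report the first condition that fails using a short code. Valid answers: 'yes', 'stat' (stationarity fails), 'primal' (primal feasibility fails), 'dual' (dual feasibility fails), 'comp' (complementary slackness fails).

Gradient of f: grad f(x) = Q x + c = (3, 4)
Constraint values g_i(x) = a_i^T x - b_i:
  g_1((-2, -1)) = -2
  g_2((-2, -1)) = 0
Stationarity residual: grad f(x) + sum_i lambda_i a_i = (1, -2)
  -> stationarity FAILS
Primal feasibility (all g_i <= 0): OK
Dual feasibility (all lambda_i >= 0): OK
Complementary slackness (lambda_i * g_i(x) = 0 for all i): OK

Verdict: the first failing condition is stationarity -> stat.

stat


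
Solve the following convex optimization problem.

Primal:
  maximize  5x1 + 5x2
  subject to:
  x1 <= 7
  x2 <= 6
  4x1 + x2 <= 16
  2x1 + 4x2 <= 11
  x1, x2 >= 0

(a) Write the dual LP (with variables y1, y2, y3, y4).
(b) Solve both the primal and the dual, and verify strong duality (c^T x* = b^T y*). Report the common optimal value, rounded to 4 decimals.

The standard primal-dual pair for 'max c^T x s.t. A x <= b, x >= 0' is:
  Dual:  min b^T y  s.t.  A^T y >= c,  y >= 0.

So the dual LP is:
  minimize  7y1 + 6y2 + 16y3 + 11y4
  subject to:
    y1 + 4y3 + 2y4 >= 5
    y2 + y3 + 4y4 >= 5
    y1, y2, y3, y4 >= 0

Solving the primal: x* = (3.7857, 0.8571).
  primal value c^T x* = 23.2143.
Solving the dual: y* = (0, 0, 0.7143, 1.0714).
  dual value b^T y* = 23.2143.
Strong duality: c^T x* = b^T y*. Confirmed.

23.2143


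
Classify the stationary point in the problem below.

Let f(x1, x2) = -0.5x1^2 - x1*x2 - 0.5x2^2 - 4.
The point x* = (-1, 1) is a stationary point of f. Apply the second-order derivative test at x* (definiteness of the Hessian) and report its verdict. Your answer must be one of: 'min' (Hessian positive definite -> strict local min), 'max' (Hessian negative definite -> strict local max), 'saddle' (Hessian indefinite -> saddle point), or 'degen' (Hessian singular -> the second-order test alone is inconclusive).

Compute the Hessian H = grad^2 f:
  H = [[-1, -1], [-1, -1]]
Verify stationarity: grad f(x*) = H x* + g = (0, 0).
Eigenvalues of H: -2, 0.
H has a zero eigenvalue (singular; negative semidefinite but not definite), so H is neither positive definite, negative definite, nor indefinite. The second-order test alone is inconclusive -> degen.
(Indeed, f is constant along the null direction of H through x*, so x* is not a strict local extremum.)

degen


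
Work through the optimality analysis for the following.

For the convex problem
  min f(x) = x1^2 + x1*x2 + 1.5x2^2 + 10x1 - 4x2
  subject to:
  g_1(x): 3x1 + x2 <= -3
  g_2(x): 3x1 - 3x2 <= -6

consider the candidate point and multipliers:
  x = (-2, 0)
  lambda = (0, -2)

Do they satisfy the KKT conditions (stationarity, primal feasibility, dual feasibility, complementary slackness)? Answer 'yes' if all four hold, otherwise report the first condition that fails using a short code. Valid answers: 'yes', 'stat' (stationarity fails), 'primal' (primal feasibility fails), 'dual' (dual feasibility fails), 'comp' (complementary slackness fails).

Gradient of f: grad f(x) = Q x + c = (6, -6)
Constraint values g_i(x) = a_i^T x - b_i:
  g_1((-2, 0)) = -3
  g_2((-2, 0)) = 0
Stationarity residual: grad f(x) + sum_i lambda_i a_i = (0, 0)
  -> stationarity OK
Primal feasibility (all g_i <= 0): OK
Dual feasibility (all lambda_i >= 0): FAILS
Complementary slackness (lambda_i * g_i(x) = 0 for all i): OK

Verdict: the first failing condition is dual_feasibility -> dual.

dual


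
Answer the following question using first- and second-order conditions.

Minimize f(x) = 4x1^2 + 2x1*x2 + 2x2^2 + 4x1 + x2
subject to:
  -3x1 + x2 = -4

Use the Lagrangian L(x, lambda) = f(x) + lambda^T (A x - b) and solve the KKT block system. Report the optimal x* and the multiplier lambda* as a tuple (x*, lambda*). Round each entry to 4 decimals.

Form the Lagrangian:
  L(x, lambda) = (1/2) x^T Q x + c^T x + lambda^T (A x - b)
Stationarity (grad_x L = 0): Q x + c + A^T lambda = 0.
Primal feasibility: A x = b.

This gives the KKT block system:
  [ Q   A^T ] [ x     ]   [-c ]
  [ A    0  ] [ lambda ] = [ b ]

Solving the linear system:
  x*      = (0.875, -1.375)
  lambda* = (2.75)
  f(x*)   = 6.5625

x* = (0.875, -1.375), lambda* = (2.75)


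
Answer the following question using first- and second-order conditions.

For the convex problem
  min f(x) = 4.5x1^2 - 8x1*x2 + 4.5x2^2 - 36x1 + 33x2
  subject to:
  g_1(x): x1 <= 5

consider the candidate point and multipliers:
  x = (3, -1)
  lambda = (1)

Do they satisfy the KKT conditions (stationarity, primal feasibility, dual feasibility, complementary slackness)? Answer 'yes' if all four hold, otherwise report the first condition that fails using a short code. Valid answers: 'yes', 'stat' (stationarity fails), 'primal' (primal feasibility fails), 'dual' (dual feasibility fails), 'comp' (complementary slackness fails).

Gradient of f: grad f(x) = Q x + c = (-1, 0)
Constraint values g_i(x) = a_i^T x - b_i:
  g_1((3, -1)) = -2
Stationarity residual: grad f(x) + sum_i lambda_i a_i = (0, 0)
  -> stationarity OK
Primal feasibility (all g_i <= 0): OK
Dual feasibility (all lambda_i >= 0): OK
Complementary slackness (lambda_i * g_i(x) = 0 for all i): FAILS

Verdict: the first failing condition is complementary_slackness -> comp.

comp


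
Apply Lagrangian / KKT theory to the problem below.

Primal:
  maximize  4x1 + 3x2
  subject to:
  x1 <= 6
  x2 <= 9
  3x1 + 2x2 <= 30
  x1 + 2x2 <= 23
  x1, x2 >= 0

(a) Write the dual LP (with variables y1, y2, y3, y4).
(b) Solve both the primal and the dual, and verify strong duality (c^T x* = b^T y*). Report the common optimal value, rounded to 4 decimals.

The standard primal-dual pair for 'max c^T x s.t. A x <= b, x >= 0' is:
  Dual:  min b^T y  s.t.  A^T y >= c,  y >= 0.

So the dual LP is:
  minimize  6y1 + 9y2 + 30y3 + 23y4
  subject to:
    y1 + 3y3 + y4 >= 4
    y2 + 2y3 + 2y4 >= 3
    y1, y2, y3, y4 >= 0

Solving the primal: x* = (4, 9).
  primal value c^T x* = 43.
Solving the dual: y* = (0, 0.3333, 1.3333, 0).
  dual value b^T y* = 43.
Strong duality: c^T x* = b^T y*. Confirmed.

43


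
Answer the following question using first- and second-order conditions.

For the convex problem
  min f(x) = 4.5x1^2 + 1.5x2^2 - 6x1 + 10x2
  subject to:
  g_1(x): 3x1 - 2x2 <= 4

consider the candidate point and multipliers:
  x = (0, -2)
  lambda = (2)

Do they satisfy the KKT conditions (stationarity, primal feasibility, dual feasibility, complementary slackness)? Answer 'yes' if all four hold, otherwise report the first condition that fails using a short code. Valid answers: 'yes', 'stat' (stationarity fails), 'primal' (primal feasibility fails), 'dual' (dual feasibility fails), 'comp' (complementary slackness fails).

Gradient of f: grad f(x) = Q x + c = (-6, 4)
Constraint values g_i(x) = a_i^T x - b_i:
  g_1((0, -2)) = 0
Stationarity residual: grad f(x) + sum_i lambda_i a_i = (0, 0)
  -> stationarity OK
Primal feasibility (all g_i <= 0): OK
Dual feasibility (all lambda_i >= 0): OK
Complementary slackness (lambda_i * g_i(x) = 0 for all i): OK

Verdict: yes, KKT holds.

yes


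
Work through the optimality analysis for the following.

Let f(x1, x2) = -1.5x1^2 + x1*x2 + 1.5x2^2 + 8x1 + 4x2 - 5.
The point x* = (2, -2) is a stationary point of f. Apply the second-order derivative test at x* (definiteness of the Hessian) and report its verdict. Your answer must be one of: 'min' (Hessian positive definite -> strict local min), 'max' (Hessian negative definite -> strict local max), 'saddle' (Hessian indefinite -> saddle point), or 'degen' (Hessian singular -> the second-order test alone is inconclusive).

Compute the Hessian H = grad^2 f:
  H = [[-3, 1], [1, 3]]
Verify stationarity: grad f(x*) = H x* + g = (0, 0).
Eigenvalues of H: -3.1623, 3.1623.
Eigenvalues have mixed signs, so H is indefinite -> x* is a saddle point.

saddle


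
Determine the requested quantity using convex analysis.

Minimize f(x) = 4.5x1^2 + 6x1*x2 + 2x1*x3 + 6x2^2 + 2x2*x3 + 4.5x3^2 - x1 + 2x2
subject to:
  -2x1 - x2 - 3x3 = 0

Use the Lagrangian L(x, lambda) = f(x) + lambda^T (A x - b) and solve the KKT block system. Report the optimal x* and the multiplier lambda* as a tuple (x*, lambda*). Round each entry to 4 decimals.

Form the Lagrangian:
  L(x, lambda) = (1/2) x^T Q x + c^T x + lambda^T (A x - b)
Stationarity (grad_x L = 0): Q x + c + A^T lambda = 0.
Primal feasibility: A x = b.

This gives the KKT block system:
  [ Q   A^T ] [ x     ]   [-c ]
  [ A    0  ] [ lambda ] = [ b ]

Solving the linear system:
  x*      = (0.2799, -0.3154, -0.0815)
  lambda* = (-0.2681)
  f(x*)   = -0.4553

x* = (0.2799, -0.3154, -0.0815), lambda* = (-0.2681)


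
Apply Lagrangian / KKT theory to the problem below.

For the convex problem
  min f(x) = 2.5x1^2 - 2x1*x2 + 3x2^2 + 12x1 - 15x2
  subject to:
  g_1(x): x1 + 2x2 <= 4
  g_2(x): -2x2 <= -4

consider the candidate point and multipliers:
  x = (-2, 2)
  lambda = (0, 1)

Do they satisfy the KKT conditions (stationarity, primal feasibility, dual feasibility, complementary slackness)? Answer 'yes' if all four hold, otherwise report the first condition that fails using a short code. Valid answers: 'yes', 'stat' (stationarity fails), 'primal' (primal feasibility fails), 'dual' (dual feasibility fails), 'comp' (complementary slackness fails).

Gradient of f: grad f(x) = Q x + c = (-2, 1)
Constraint values g_i(x) = a_i^T x - b_i:
  g_1((-2, 2)) = -2
  g_2((-2, 2)) = 0
Stationarity residual: grad f(x) + sum_i lambda_i a_i = (-2, -1)
  -> stationarity FAILS
Primal feasibility (all g_i <= 0): OK
Dual feasibility (all lambda_i >= 0): OK
Complementary slackness (lambda_i * g_i(x) = 0 for all i): OK

Verdict: the first failing condition is stationarity -> stat.

stat


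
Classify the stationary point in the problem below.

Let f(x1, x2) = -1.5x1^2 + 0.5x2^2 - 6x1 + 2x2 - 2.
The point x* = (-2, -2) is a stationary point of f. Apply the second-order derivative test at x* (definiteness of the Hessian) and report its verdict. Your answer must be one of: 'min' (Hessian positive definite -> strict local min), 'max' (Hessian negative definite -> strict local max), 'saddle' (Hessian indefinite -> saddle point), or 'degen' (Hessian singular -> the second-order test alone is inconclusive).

Compute the Hessian H = grad^2 f:
  H = [[-3, 0], [0, 1]]
Verify stationarity: grad f(x*) = H x* + g = (0, 0).
Eigenvalues of H: -3, 1.
Eigenvalues have mixed signs, so H is indefinite -> x* is a saddle point.

saddle


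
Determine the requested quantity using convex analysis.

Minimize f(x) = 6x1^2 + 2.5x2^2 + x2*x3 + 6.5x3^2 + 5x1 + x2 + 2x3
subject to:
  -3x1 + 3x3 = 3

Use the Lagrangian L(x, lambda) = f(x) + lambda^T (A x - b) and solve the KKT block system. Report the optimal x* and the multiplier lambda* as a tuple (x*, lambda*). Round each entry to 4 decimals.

Form the Lagrangian:
  L(x, lambda) = (1/2) x^T Q x + c^T x + lambda^T (A x - b)
Stationarity (grad_x L = 0): Q x + c + A^T lambda = 0.
Primal feasibility: A x = b.

This gives the KKT block system:
  [ Q   A^T ] [ x     ]   [-c ]
  [ A    0  ] [ lambda ] = [ b ]

Solving the linear system:
  x*      = (-0.7903, -0.2419, 0.2097)
  lambda* = (-1.4946)
  f(x*)   = 0.3548

x* = (-0.7903, -0.2419, 0.2097), lambda* = (-1.4946)


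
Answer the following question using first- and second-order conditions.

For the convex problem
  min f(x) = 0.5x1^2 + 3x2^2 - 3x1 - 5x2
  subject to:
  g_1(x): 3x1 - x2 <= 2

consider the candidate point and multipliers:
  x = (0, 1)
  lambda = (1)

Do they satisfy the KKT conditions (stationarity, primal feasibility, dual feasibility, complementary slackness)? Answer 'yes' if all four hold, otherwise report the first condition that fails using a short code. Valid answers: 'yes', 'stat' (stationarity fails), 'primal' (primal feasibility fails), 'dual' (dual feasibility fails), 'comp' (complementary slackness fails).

Gradient of f: grad f(x) = Q x + c = (-3, 1)
Constraint values g_i(x) = a_i^T x - b_i:
  g_1((0, 1)) = -3
Stationarity residual: grad f(x) + sum_i lambda_i a_i = (0, 0)
  -> stationarity OK
Primal feasibility (all g_i <= 0): OK
Dual feasibility (all lambda_i >= 0): OK
Complementary slackness (lambda_i * g_i(x) = 0 for all i): FAILS

Verdict: the first failing condition is complementary_slackness -> comp.

comp


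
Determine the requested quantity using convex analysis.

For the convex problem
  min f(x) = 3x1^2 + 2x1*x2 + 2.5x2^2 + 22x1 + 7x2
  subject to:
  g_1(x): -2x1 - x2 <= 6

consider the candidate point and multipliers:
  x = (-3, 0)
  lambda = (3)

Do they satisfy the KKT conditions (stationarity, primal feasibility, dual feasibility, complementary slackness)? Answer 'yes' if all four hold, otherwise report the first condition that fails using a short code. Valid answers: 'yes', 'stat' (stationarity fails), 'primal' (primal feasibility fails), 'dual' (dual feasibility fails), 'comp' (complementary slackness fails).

Gradient of f: grad f(x) = Q x + c = (4, 1)
Constraint values g_i(x) = a_i^T x - b_i:
  g_1((-3, 0)) = 0
Stationarity residual: grad f(x) + sum_i lambda_i a_i = (-2, -2)
  -> stationarity FAILS
Primal feasibility (all g_i <= 0): OK
Dual feasibility (all lambda_i >= 0): OK
Complementary slackness (lambda_i * g_i(x) = 0 for all i): OK

Verdict: the first failing condition is stationarity -> stat.

stat


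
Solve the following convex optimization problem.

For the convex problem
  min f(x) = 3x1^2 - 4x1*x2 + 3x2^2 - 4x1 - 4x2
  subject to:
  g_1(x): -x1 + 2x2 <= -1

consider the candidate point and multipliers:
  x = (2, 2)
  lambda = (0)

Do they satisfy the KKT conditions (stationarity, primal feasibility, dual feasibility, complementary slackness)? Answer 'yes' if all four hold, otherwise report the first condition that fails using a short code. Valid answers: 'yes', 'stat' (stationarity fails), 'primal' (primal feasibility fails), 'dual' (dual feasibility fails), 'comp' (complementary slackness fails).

Gradient of f: grad f(x) = Q x + c = (0, 0)
Constraint values g_i(x) = a_i^T x - b_i:
  g_1((2, 2)) = 3
Stationarity residual: grad f(x) + sum_i lambda_i a_i = (0, 0)
  -> stationarity OK
Primal feasibility (all g_i <= 0): FAILS
Dual feasibility (all lambda_i >= 0): OK
Complementary slackness (lambda_i * g_i(x) = 0 for all i): OK

Verdict: the first failing condition is primal_feasibility -> primal.

primal


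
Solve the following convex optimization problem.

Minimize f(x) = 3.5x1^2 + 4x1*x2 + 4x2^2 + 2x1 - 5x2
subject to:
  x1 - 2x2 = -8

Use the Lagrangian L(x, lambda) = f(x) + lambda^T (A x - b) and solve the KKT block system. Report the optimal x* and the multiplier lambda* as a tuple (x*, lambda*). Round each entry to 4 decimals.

Form the Lagrangian:
  L(x, lambda) = (1/2) x^T Q x + c^T x + lambda^T (A x - b)
Stationarity (grad_x L = 0): Q x + c + A^T lambda = 0.
Primal feasibility: A x = b.

This gives the KKT block system:
  [ Q   A^T ] [ x     ]   [-c ]
  [ A    0  ] [ lambda ] = [ b ]

Solving the linear system:
  x*      = (-2.4231, 2.7885)
  lambda* = (3.8077)
  f(x*)   = 5.8365

x* = (-2.4231, 2.7885), lambda* = (3.8077)


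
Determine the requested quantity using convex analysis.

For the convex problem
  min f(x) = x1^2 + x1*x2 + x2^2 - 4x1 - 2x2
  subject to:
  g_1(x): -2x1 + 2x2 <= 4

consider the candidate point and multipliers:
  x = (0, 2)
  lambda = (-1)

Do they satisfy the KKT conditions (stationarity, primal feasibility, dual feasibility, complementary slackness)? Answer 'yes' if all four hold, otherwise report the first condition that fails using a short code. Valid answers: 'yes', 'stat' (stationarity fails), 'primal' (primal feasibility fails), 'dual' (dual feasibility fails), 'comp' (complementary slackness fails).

Gradient of f: grad f(x) = Q x + c = (-2, 2)
Constraint values g_i(x) = a_i^T x - b_i:
  g_1((0, 2)) = 0
Stationarity residual: grad f(x) + sum_i lambda_i a_i = (0, 0)
  -> stationarity OK
Primal feasibility (all g_i <= 0): OK
Dual feasibility (all lambda_i >= 0): FAILS
Complementary slackness (lambda_i * g_i(x) = 0 for all i): OK

Verdict: the first failing condition is dual_feasibility -> dual.

dual


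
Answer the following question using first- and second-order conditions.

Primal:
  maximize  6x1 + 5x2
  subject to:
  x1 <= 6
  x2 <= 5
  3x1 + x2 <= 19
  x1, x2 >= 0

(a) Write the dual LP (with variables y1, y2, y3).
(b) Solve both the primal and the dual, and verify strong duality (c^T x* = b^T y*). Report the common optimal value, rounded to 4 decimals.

The standard primal-dual pair for 'max c^T x s.t. A x <= b, x >= 0' is:
  Dual:  min b^T y  s.t.  A^T y >= c,  y >= 0.

So the dual LP is:
  minimize  6y1 + 5y2 + 19y3
  subject to:
    y1 + 3y3 >= 6
    y2 + y3 >= 5
    y1, y2, y3 >= 0

Solving the primal: x* = (4.6667, 5).
  primal value c^T x* = 53.
Solving the dual: y* = (0, 3, 2).
  dual value b^T y* = 53.
Strong duality: c^T x* = b^T y*. Confirmed.

53


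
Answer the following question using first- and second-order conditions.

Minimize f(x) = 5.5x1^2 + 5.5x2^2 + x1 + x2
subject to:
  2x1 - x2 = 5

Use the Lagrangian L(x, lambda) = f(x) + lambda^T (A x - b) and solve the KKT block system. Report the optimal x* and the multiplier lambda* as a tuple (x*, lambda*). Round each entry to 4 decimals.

Form the Lagrangian:
  L(x, lambda) = (1/2) x^T Q x + c^T x + lambda^T (A x - b)
Stationarity (grad_x L = 0): Q x + c + A^T lambda = 0.
Primal feasibility: A x = b.

This gives the KKT block system:
  [ Q   A^T ] [ x     ]   [-c ]
  [ A    0  ] [ lambda ] = [ b ]

Solving the linear system:
  x*      = (1.9455, -1.1091)
  lambda* = (-11.2)
  f(x*)   = 28.4182

x* = (1.9455, -1.1091), lambda* = (-11.2)


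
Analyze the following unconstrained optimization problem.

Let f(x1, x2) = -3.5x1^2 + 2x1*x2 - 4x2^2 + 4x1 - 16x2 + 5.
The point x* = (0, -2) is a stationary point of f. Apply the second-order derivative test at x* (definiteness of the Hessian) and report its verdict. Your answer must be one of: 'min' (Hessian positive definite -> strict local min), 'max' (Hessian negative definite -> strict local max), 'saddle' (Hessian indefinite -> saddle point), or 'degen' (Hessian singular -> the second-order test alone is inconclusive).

Compute the Hessian H = grad^2 f:
  H = [[-7, 2], [2, -8]]
Verify stationarity: grad f(x*) = H x* + g = (0, 0).
Eigenvalues of H: -9.5616, -5.4384.
Both eigenvalues < 0, so H is negative definite -> x* is a strict local max.

max


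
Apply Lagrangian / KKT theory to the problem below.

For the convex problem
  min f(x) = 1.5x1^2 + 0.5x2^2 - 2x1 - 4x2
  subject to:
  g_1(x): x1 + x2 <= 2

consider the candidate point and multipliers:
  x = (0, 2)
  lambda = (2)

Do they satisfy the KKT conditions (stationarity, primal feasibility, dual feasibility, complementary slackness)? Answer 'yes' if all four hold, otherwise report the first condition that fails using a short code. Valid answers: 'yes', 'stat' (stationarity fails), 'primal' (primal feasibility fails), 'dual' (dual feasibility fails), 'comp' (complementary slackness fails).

Gradient of f: grad f(x) = Q x + c = (-2, -2)
Constraint values g_i(x) = a_i^T x - b_i:
  g_1((0, 2)) = 0
Stationarity residual: grad f(x) + sum_i lambda_i a_i = (0, 0)
  -> stationarity OK
Primal feasibility (all g_i <= 0): OK
Dual feasibility (all lambda_i >= 0): OK
Complementary slackness (lambda_i * g_i(x) = 0 for all i): OK

Verdict: yes, KKT holds.

yes
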